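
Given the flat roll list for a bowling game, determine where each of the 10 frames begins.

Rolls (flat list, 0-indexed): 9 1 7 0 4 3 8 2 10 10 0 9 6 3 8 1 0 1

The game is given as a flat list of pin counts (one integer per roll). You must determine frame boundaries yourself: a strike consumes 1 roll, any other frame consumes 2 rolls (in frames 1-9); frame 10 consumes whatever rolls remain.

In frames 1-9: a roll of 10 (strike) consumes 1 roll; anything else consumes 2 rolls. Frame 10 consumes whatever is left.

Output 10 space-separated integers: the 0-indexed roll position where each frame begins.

Frame 1 starts at roll index 0: rolls=9,1 (sum=10), consumes 2 rolls
Frame 2 starts at roll index 2: rolls=7,0 (sum=7), consumes 2 rolls
Frame 3 starts at roll index 4: rolls=4,3 (sum=7), consumes 2 rolls
Frame 4 starts at roll index 6: rolls=8,2 (sum=10), consumes 2 rolls
Frame 5 starts at roll index 8: roll=10 (strike), consumes 1 roll
Frame 6 starts at roll index 9: roll=10 (strike), consumes 1 roll
Frame 7 starts at roll index 10: rolls=0,9 (sum=9), consumes 2 rolls
Frame 8 starts at roll index 12: rolls=6,3 (sum=9), consumes 2 rolls
Frame 9 starts at roll index 14: rolls=8,1 (sum=9), consumes 2 rolls
Frame 10 starts at roll index 16: 2 remaining rolls

Answer: 0 2 4 6 8 9 10 12 14 16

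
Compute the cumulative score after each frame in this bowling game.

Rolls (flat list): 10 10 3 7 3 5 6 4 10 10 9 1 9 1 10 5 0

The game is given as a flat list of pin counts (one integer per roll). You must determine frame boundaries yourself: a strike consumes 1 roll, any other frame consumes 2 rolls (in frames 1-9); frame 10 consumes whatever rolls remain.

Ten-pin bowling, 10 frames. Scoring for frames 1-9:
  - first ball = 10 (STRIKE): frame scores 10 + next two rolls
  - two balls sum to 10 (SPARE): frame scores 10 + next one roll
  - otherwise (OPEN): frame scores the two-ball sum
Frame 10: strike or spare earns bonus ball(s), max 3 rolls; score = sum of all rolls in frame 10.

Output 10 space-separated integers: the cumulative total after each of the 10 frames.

Frame 1: STRIKE. 10 + next two rolls (10+3) = 23. Cumulative: 23
Frame 2: STRIKE. 10 + next two rolls (3+7) = 20. Cumulative: 43
Frame 3: SPARE (3+7=10). 10 + next roll (3) = 13. Cumulative: 56
Frame 4: OPEN (3+5=8). Cumulative: 64
Frame 5: SPARE (6+4=10). 10 + next roll (10) = 20. Cumulative: 84
Frame 6: STRIKE. 10 + next two rolls (10+9) = 29. Cumulative: 113
Frame 7: STRIKE. 10 + next two rolls (9+1) = 20. Cumulative: 133
Frame 8: SPARE (9+1=10). 10 + next roll (9) = 19. Cumulative: 152
Frame 9: SPARE (9+1=10). 10 + next roll (10) = 20. Cumulative: 172
Frame 10: STRIKE. Sum of all frame-10 rolls (10+5+0) = 15. Cumulative: 187

Answer: 23 43 56 64 84 113 133 152 172 187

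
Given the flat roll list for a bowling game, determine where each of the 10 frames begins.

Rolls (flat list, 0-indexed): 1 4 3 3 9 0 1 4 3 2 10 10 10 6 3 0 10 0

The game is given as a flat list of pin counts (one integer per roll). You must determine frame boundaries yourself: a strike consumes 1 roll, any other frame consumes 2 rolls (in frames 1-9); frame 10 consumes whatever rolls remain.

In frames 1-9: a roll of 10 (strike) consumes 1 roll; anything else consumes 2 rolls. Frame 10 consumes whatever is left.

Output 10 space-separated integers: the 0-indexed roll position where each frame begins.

Answer: 0 2 4 6 8 10 11 12 13 15

Derivation:
Frame 1 starts at roll index 0: rolls=1,4 (sum=5), consumes 2 rolls
Frame 2 starts at roll index 2: rolls=3,3 (sum=6), consumes 2 rolls
Frame 3 starts at roll index 4: rolls=9,0 (sum=9), consumes 2 rolls
Frame 4 starts at roll index 6: rolls=1,4 (sum=5), consumes 2 rolls
Frame 5 starts at roll index 8: rolls=3,2 (sum=5), consumes 2 rolls
Frame 6 starts at roll index 10: roll=10 (strike), consumes 1 roll
Frame 7 starts at roll index 11: roll=10 (strike), consumes 1 roll
Frame 8 starts at roll index 12: roll=10 (strike), consumes 1 roll
Frame 9 starts at roll index 13: rolls=6,3 (sum=9), consumes 2 rolls
Frame 10 starts at roll index 15: 3 remaining rolls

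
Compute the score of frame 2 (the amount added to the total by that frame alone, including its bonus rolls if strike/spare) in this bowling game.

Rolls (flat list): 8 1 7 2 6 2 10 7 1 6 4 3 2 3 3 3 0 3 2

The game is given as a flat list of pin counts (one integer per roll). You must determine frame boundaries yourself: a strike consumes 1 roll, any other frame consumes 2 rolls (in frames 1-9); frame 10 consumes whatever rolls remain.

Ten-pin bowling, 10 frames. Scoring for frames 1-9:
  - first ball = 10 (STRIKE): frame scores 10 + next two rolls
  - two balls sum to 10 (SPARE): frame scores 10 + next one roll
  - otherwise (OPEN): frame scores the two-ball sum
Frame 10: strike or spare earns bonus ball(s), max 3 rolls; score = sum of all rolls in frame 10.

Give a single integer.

Answer: 9

Derivation:
Frame 1: OPEN (8+1=9). Cumulative: 9
Frame 2: OPEN (7+2=9). Cumulative: 18
Frame 3: OPEN (6+2=8). Cumulative: 26
Frame 4: STRIKE. 10 + next two rolls (7+1) = 18. Cumulative: 44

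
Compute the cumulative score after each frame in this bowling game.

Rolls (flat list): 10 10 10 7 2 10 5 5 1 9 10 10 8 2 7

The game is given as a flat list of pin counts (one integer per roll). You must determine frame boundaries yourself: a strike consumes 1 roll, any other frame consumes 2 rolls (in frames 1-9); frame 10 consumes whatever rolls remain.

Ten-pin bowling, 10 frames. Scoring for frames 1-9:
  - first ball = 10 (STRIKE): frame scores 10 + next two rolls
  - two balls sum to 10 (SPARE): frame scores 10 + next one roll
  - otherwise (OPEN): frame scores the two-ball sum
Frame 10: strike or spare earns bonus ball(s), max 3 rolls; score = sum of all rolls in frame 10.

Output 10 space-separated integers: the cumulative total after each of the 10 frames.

Answer: 30 57 76 85 105 116 136 164 184 201

Derivation:
Frame 1: STRIKE. 10 + next two rolls (10+10) = 30. Cumulative: 30
Frame 2: STRIKE. 10 + next two rolls (10+7) = 27. Cumulative: 57
Frame 3: STRIKE. 10 + next two rolls (7+2) = 19. Cumulative: 76
Frame 4: OPEN (7+2=9). Cumulative: 85
Frame 5: STRIKE. 10 + next two rolls (5+5) = 20. Cumulative: 105
Frame 6: SPARE (5+5=10). 10 + next roll (1) = 11. Cumulative: 116
Frame 7: SPARE (1+9=10). 10 + next roll (10) = 20. Cumulative: 136
Frame 8: STRIKE. 10 + next two rolls (10+8) = 28. Cumulative: 164
Frame 9: STRIKE. 10 + next two rolls (8+2) = 20. Cumulative: 184
Frame 10: SPARE. Sum of all frame-10 rolls (8+2+7) = 17. Cumulative: 201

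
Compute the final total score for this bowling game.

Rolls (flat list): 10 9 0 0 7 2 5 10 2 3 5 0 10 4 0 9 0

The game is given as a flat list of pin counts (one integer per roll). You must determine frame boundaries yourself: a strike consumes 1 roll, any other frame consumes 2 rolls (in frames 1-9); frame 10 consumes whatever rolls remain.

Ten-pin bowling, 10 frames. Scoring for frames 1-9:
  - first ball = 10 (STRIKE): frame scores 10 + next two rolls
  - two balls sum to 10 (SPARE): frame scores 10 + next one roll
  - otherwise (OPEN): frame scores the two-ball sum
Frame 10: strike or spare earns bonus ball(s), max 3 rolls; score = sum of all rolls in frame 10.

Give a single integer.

Answer: 94

Derivation:
Frame 1: STRIKE. 10 + next two rolls (9+0) = 19. Cumulative: 19
Frame 2: OPEN (9+0=9). Cumulative: 28
Frame 3: OPEN (0+7=7). Cumulative: 35
Frame 4: OPEN (2+5=7). Cumulative: 42
Frame 5: STRIKE. 10 + next two rolls (2+3) = 15. Cumulative: 57
Frame 6: OPEN (2+3=5). Cumulative: 62
Frame 7: OPEN (5+0=5). Cumulative: 67
Frame 8: STRIKE. 10 + next two rolls (4+0) = 14. Cumulative: 81
Frame 9: OPEN (4+0=4). Cumulative: 85
Frame 10: OPEN. Sum of all frame-10 rolls (9+0) = 9. Cumulative: 94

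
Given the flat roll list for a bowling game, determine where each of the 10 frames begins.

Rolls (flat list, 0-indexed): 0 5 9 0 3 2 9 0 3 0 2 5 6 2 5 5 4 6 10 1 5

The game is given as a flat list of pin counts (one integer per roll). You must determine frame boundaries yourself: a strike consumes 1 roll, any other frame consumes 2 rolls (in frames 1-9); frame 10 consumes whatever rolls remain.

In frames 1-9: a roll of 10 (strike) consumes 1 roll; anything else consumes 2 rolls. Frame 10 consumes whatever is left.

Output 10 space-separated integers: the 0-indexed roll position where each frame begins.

Answer: 0 2 4 6 8 10 12 14 16 18

Derivation:
Frame 1 starts at roll index 0: rolls=0,5 (sum=5), consumes 2 rolls
Frame 2 starts at roll index 2: rolls=9,0 (sum=9), consumes 2 rolls
Frame 3 starts at roll index 4: rolls=3,2 (sum=5), consumes 2 rolls
Frame 4 starts at roll index 6: rolls=9,0 (sum=9), consumes 2 rolls
Frame 5 starts at roll index 8: rolls=3,0 (sum=3), consumes 2 rolls
Frame 6 starts at roll index 10: rolls=2,5 (sum=7), consumes 2 rolls
Frame 7 starts at roll index 12: rolls=6,2 (sum=8), consumes 2 rolls
Frame 8 starts at roll index 14: rolls=5,5 (sum=10), consumes 2 rolls
Frame 9 starts at roll index 16: rolls=4,6 (sum=10), consumes 2 rolls
Frame 10 starts at roll index 18: 3 remaining rolls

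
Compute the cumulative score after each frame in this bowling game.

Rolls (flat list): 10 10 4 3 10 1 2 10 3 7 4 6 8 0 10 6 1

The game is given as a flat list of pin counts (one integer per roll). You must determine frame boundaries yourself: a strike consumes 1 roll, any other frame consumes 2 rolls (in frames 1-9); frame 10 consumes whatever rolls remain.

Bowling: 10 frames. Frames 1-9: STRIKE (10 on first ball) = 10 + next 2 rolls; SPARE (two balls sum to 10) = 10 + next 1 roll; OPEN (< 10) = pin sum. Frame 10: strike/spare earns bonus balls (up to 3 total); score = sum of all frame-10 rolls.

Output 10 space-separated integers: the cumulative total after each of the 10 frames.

Frame 1: STRIKE. 10 + next two rolls (10+4) = 24. Cumulative: 24
Frame 2: STRIKE. 10 + next two rolls (4+3) = 17. Cumulative: 41
Frame 3: OPEN (4+3=7). Cumulative: 48
Frame 4: STRIKE. 10 + next two rolls (1+2) = 13. Cumulative: 61
Frame 5: OPEN (1+2=3). Cumulative: 64
Frame 6: STRIKE. 10 + next two rolls (3+7) = 20. Cumulative: 84
Frame 7: SPARE (3+7=10). 10 + next roll (4) = 14. Cumulative: 98
Frame 8: SPARE (4+6=10). 10 + next roll (8) = 18. Cumulative: 116
Frame 9: OPEN (8+0=8). Cumulative: 124
Frame 10: STRIKE. Sum of all frame-10 rolls (10+6+1) = 17. Cumulative: 141

Answer: 24 41 48 61 64 84 98 116 124 141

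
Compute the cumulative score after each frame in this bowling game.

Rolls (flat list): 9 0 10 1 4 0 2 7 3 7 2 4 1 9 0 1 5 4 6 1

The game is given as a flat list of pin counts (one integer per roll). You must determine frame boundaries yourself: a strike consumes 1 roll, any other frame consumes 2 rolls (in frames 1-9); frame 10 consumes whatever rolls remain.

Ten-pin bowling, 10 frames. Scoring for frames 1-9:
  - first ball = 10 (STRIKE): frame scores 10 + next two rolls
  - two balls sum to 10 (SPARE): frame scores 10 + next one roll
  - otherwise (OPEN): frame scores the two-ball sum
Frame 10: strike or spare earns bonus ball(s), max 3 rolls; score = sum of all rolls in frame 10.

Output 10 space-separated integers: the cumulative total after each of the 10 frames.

Frame 1: OPEN (9+0=9). Cumulative: 9
Frame 2: STRIKE. 10 + next two rolls (1+4) = 15. Cumulative: 24
Frame 3: OPEN (1+4=5). Cumulative: 29
Frame 4: OPEN (0+2=2). Cumulative: 31
Frame 5: SPARE (7+3=10). 10 + next roll (7) = 17. Cumulative: 48
Frame 6: OPEN (7+2=9). Cumulative: 57
Frame 7: OPEN (4+1=5). Cumulative: 62
Frame 8: OPEN (9+0=9). Cumulative: 71
Frame 9: OPEN (1+5=6). Cumulative: 77
Frame 10: SPARE. Sum of all frame-10 rolls (4+6+1) = 11. Cumulative: 88

Answer: 9 24 29 31 48 57 62 71 77 88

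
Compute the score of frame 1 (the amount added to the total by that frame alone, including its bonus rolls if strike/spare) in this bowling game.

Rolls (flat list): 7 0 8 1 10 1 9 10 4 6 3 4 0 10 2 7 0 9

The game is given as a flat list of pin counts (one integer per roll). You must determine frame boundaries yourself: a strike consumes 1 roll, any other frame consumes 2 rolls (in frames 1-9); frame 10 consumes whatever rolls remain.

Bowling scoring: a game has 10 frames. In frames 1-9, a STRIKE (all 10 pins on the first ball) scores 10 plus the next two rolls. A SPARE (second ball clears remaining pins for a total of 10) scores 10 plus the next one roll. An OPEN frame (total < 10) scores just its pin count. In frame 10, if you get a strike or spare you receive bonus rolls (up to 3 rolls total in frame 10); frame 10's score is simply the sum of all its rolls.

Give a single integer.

Answer: 7

Derivation:
Frame 1: OPEN (7+0=7). Cumulative: 7
Frame 2: OPEN (8+1=9). Cumulative: 16
Frame 3: STRIKE. 10 + next two rolls (1+9) = 20. Cumulative: 36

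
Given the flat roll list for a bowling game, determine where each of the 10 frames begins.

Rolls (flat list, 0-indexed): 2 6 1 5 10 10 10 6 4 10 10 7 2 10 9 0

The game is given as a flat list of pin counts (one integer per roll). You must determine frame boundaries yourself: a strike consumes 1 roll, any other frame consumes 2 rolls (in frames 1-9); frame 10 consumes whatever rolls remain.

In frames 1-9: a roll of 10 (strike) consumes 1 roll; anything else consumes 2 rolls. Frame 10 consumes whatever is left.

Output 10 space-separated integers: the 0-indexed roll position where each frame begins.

Frame 1 starts at roll index 0: rolls=2,6 (sum=8), consumes 2 rolls
Frame 2 starts at roll index 2: rolls=1,5 (sum=6), consumes 2 rolls
Frame 3 starts at roll index 4: roll=10 (strike), consumes 1 roll
Frame 4 starts at roll index 5: roll=10 (strike), consumes 1 roll
Frame 5 starts at roll index 6: roll=10 (strike), consumes 1 roll
Frame 6 starts at roll index 7: rolls=6,4 (sum=10), consumes 2 rolls
Frame 7 starts at roll index 9: roll=10 (strike), consumes 1 roll
Frame 8 starts at roll index 10: roll=10 (strike), consumes 1 roll
Frame 9 starts at roll index 11: rolls=7,2 (sum=9), consumes 2 rolls
Frame 10 starts at roll index 13: 3 remaining rolls

Answer: 0 2 4 5 6 7 9 10 11 13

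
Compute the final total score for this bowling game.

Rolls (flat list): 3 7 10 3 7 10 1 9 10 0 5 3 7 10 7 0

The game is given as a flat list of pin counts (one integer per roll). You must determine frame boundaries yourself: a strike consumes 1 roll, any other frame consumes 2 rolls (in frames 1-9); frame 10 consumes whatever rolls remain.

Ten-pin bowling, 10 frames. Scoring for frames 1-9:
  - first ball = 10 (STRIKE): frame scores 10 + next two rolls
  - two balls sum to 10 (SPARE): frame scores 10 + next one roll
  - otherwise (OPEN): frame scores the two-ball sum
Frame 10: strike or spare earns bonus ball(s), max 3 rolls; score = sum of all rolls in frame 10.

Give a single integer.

Answer: 164

Derivation:
Frame 1: SPARE (3+7=10). 10 + next roll (10) = 20. Cumulative: 20
Frame 2: STRIKE. 10 + next two rolls (3+7) = 20. Cumulative: 40
Frame 3: SPARE (3+7=10). 10 + next roll (10) = 20. Cumulative: 60
Frame 4: STRIKE. 10 + next two rolls (1+9) = 20. Cumulative: 80
Frame 5: SPARE (1+9=10). 10 + next roll (10) = 20. Cumulative: 100
Frame 6: STRIKE. 10 + next two rolls (0+5) = 15. Cumulative: 115
Frame 7: OPEN (0+5=5). Cumulative: 120
Frame 8: SPARE (3+7=10). 10 + next roll (10) = 20. Cumulative: 140
Frame 9: STRIKE. 10 + next two rolls (7+0) = 17. Cumulative: 157
Frame 10: OPEN. Sum of all frame-10 rolls (7+0) = 7. Cumulative: 164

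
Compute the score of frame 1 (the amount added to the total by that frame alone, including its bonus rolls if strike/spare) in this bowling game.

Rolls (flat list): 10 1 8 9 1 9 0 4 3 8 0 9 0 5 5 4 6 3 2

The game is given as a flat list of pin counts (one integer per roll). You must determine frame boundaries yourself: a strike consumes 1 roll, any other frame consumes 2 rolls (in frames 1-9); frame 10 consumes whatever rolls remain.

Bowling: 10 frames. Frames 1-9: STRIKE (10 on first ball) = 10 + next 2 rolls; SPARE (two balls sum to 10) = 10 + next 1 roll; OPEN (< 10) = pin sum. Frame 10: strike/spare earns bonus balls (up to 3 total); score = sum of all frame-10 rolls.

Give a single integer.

Answer: 19

Derivation:
Frame 1: STRIKE. 10 + next two rolls (1+8) = 19. Cumulative: 19
Frame 2: OPEN (1+8=9). Cumulative: 28
Frame 3: SPARE (9+1=10). 10 + next roll (9) = 19. Cumulative: 47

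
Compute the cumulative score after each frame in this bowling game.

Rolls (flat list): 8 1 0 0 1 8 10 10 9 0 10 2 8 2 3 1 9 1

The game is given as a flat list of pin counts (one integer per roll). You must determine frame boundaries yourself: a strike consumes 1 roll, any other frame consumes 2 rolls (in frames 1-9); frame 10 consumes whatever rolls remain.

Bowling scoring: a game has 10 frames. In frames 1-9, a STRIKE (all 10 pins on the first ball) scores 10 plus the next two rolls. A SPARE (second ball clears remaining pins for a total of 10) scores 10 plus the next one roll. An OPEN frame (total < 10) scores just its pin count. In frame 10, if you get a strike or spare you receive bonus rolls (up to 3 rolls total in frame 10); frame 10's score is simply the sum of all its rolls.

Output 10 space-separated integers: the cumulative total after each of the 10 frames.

Frame 1: OPEN (8+1=9). Cumulative: 9
Frame 2: OPEN (0+0=0). Cumulative: 9
Frame 3: OPEN (1+8=9). Cumulative: 18
Frame 4: STRIKE. 10 + next two rolls (10+9) = 29. Cumulative: 47
Frame 5: STRIKE. 10 + next two rolls (9+0) = 19. Cumulative: 66
Frame 6: OPEN (9+0=9). Cumulative: 75
Frame 7: STRIKE. 10 + next two rolls (2+8) = 20. Cumulative: 95
Frame 8: SPARE (2+8=10). 10 + next roll (2) = 12. Cumulative: 107
Frame 9: OPEN (2+3=5). Cumulative: 112
Frame 10: SPARE. Sum of all frame-10 rolls (1+9+1) = 11. Cumulative: 123

Answer: 9 9 18 47 66 75 95 107 112 123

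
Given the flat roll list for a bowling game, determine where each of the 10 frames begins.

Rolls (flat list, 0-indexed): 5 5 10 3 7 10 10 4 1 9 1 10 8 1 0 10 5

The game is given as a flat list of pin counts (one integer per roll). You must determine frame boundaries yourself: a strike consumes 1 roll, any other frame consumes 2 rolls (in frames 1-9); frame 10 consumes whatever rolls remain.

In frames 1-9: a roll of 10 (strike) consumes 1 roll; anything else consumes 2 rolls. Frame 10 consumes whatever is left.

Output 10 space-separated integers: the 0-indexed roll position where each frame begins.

Answer: 0 2 3 5 6 7 9 11 12 14

Derivation:
Frame 1 starts at roll index 0: rolls=5,5 (sum=10), consumes 2 rolls
Frame 2 starts at roll index 2: roll=10 (strike), consumes 1 roll
Frame 3 starts at roll index 3: rolls=3,7 (sum=10), consumes 2 rolls
Frame 4 starts at roll index 5: roll=10 (strike), consumes 1 roll
Frame 5 starts at roll index 6: roll=10 (strike), consumes 1 roll
Frame 6 starts at roll index 7: rolls=4,1 (sum=5), consumes 2 rolls
Frame 7 starts at roll index 9: rolls=9,1 (sum=10), consumes 2 rolls
Frame 8 starts at roll index 11: roll=10 (strike), consumes 1 roll
Frame 9 starts at roll index 12: rolls=8,1 (sum=9), consumes 2 rolls
Frame 10 starts at roll index 14: 3 remaining rolls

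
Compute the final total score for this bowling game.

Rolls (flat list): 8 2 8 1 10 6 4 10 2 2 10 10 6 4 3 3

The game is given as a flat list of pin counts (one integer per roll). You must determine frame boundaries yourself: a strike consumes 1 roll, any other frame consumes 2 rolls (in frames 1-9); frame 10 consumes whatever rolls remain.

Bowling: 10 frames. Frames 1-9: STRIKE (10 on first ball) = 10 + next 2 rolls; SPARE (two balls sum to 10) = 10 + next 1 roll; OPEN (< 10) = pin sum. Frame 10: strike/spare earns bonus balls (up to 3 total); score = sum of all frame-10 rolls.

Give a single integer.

Answer: 150

Derivation:
Frame 1: SPARE (8+2=10). 10 + next roll (8) = 18. Cumulative: 18
Frame 2: OPEN (8+1=9). Cumulative: 27
Frame 3: STRIKE. 10 + next two rolls (6+4) = 20. Cumulative: 47
Frame 4: SPARE (6+4=10). 10 + next roll (10) = 20. Cumulative: 67
Frame 5: STRIKE. 10 + next two rolls (2+2) = 14. Cumulative: 81
Frame 6: OPEN (2+2=4). Cumulative: 85
Frame 7: STRIKE. 10 + next two rolls (10+6) = 26. Cumulative: 111
Frame 8: STRIKE. 10 + next two rolls (6+4) = 20. Cumulative: 131
Frame 9: SPARE (6+4=10). 10 + next roll (3) = 13. Cumulative: 144
Frame 10: OPEN. Sum of all frame-10 rolls (3+3) = 6. Cumulative: 150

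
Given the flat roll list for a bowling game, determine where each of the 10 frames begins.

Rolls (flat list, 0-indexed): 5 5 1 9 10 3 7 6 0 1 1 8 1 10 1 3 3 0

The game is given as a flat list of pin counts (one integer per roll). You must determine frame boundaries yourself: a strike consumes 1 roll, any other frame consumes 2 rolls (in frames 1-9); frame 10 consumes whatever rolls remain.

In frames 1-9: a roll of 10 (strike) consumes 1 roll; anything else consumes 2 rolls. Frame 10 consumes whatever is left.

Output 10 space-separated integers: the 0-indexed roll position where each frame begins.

Answer: 0 2 4 5 7 9 11 13 14 16

Derivation:
Frame 1 starts at roll index 0: rolls=5,5 (sum=10), consumes 2 rolls
Frame 2 starts at roll index 2: rolls=1,9 (sum=10), consumes 2 rolls
Frame 3 starts at roll index 4: roll=10 (strike), consumes 1 roll
Frame 4 starts at roll index 5: rolls=3,7 (sum=10), consumes 2 rolls
Frame 5 starts at roll index 7: rolls=6,0 (sum=6), consumes 2 rolls
Frame 6 starts at roll index 9: rolls=1,1 (sum=2), consumes 2 rolls
Frame 7 starts at roll index 11: rolls=8,1 (sum=9), consumes 2 rolls
Frame 8 starts at roll index 13: roll=10 (strike), consumes 1 roll
Frame 9 starts at roll index 14: rolls=1,3 (sum=4), consumes 2 rolls
Frame 10 starts at roll index 16: 2 remaining rolls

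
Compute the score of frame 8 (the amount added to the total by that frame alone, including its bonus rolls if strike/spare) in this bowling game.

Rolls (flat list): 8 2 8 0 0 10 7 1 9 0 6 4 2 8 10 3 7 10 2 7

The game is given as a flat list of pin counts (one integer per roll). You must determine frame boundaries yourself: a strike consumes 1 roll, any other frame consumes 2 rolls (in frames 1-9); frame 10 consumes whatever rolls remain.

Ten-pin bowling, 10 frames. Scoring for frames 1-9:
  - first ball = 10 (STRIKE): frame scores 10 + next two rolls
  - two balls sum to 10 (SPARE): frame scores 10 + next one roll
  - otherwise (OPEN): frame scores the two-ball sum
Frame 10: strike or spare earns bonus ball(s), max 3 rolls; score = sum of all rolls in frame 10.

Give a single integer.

Frame 1: SPARE (8+2=10). 10 + next roll (8) = 18. Cumulative: 18
Frame 2: OPEN (8+0=8). Cumulative: 26
Frame 3: SPARE (0+10=10). 10 + next roll (7) = 17. Cumulative: 43
Frame 4: OPEN (7+1=8). Cumulative: 51
Frame 5: OPEN (9+0=9). Cumulative: 60
Frame 6: SPARE (6+4=10). 10 + next roll (2) = 12. Cumulative: 72
Frame 7: SPARE (2+8=10). 10 + next roll (10) = 20. Cumulative: 92
Frame 8: STRIKE. 10 + next two rolls (3+7) = 20. Cumulative: 112
Frame 9: SPARE (3+7=10). 10 + next roll (10) = 20. Cumulative: 132
Frame 10: STRIKE. Sum of all frame-10 rolls (10+2+7) = 19. Cumulative: 151

Answer: 20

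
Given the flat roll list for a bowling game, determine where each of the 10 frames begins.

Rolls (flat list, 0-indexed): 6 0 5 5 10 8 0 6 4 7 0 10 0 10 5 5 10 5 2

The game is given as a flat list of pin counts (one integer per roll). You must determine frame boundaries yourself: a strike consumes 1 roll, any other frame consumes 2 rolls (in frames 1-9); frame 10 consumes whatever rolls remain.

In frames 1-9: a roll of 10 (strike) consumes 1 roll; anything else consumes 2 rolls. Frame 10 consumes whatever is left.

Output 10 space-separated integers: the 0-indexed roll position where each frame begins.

Answer: 0 2 4 5 7 9 11 12 14 16

Derivation:
Frame 1 starts at roll index 0: rolls=6,0 (sum=6), consumes 2 rolls
Frame 2 starts at roll index 2: rolls=5,5 (sum=10), consumes 2 rolls
Frame 3 starts at roll index 4: roll=10 (strike), consumes 1 roll
Frame 4 starts at roll index 5: rolls=8,0 (sum=8), consumes 2 rolls
Frame 5 starts at roll index 7: rolls=6,4 (sum=10), consumes 2 rolls
Frame 6 starts at roll index 9: rolls=7,0 (sum=7), consumes 2 rolls
Frame 7 starts at roll index 11: roll=10 (strike), consumes 1 roll
Frame 8 starts at roll index 12: rolls=0,10 (sum=10), consumes 2 rolls
Frame 9 starts at roll index 14: rolls=5,5 (sum=10), consumes 2 rolls
Frame 10 starts at roll index 16: 3 remaining rolls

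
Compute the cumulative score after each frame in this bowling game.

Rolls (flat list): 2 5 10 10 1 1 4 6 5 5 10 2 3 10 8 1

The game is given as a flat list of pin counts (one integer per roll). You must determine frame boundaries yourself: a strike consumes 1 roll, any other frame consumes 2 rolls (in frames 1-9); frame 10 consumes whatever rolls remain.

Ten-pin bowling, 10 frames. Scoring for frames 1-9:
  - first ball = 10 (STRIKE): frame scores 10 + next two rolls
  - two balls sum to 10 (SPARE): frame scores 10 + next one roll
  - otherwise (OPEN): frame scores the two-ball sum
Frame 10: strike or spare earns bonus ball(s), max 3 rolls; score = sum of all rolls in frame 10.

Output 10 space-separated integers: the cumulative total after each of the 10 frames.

Answer: 7 28 40 42 57 77 92 97 116 125

Derivation:
Frame 1: OPEN (2+5=7). Cumulative: 7
Frame 2: STRIKE. 10 + next two rolls (10+1) = 21. Cumulative: 28
Frame 3: STRIKE. 10 + next two rolls (1+1) = 12. Cumulative: 40
Frame 4: OPEN (1+1=2). Cumulative: 42
Frame 5: SPARE (4+6=10). 10 + next roll (5) = 15. Cumulative: 57
Frame 6: SPARE (5+5=10). 10 + next roll (10) = 20. Cumulative: 77
Frame 7: STRIKE. 10 + next two rolls (2+3) = 15. Cumulative: 92
Frame 8: OPEN (2+3=5). Cumulative: 97
Frame 9: STRIKE. 10 + next two rolls (8+1) = 19. Cumulative: 116
Frame 10: OPEN. Sum of all frame-10 rolls (8+1) = 9. Cumulative: 125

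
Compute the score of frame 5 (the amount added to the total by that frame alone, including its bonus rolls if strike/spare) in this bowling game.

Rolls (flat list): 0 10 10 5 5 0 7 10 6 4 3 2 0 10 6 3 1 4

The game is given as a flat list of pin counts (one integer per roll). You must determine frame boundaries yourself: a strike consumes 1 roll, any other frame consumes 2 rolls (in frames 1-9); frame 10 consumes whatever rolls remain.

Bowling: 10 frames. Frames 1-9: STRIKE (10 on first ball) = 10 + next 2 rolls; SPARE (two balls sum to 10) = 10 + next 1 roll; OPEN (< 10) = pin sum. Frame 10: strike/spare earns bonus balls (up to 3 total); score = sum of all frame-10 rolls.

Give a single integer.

Frame 1: SPARE (0+10=10). 10 + next roll (10) = 20. Cumulative: 20
Frame 2: STRIKE. 10 + next two rolls (5+5) = 20. Cumulative: 40
Frame 3: SPARE (5+5=10). 10 + next roll (0) = 10. Cumulative: 50
Frame 4: OPEN (0+7=7). Cumulative: 57
Frame 5: STRIKE. 10 + next two rolls (6+4) = 20. Cumulative: 77
Frame 6: SPARE (6+4=10). 10 + next roll (3) = 13. Cumulative: 90
Frame 7: OPEN (3+2=5). Cumulative: 95

Answer: 20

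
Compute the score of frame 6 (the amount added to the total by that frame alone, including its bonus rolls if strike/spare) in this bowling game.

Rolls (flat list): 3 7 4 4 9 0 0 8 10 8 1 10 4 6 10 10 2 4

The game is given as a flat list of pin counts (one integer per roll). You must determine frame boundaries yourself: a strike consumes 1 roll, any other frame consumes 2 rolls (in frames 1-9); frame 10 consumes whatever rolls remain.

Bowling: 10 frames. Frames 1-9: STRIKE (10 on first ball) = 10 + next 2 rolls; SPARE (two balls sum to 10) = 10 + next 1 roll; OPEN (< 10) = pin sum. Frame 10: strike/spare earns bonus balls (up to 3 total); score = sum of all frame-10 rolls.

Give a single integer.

Answer: 9

Derivation:
Frame 1: SPARE (3+7=10). 10 + next roll (4) = 14. Cumulative: 14
Frame 2: OPEN (4+4=8). Cumulative: 22
Frame 3: OPEN (9+0=9). Cumulative: 31
Frame 4: OPEN (0+8=8). Cumulative: 39
Frame 5: STRIKE. 10 + next two rolls (8+1) = 19. Cumulative: 58
Frame 6: OPEN (8+1=9). Cumulative: 67
Frame 7: STRIKE. 10 + next two rolls (4+6) = 20. Cumulative: 87
Frame 8: SPARE (4+6=10). 10 + next roll (10) = 20. Cumulative: 107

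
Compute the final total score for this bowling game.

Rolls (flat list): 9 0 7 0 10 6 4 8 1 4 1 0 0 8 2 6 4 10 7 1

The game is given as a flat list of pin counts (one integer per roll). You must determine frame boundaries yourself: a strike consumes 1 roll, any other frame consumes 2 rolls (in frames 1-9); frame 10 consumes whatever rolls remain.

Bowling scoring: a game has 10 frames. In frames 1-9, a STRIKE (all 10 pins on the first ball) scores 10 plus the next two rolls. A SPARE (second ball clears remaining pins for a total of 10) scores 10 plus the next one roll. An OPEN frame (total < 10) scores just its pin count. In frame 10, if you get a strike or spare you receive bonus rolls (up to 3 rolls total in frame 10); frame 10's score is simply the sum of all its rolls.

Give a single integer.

Answer: 122

Derivation:
Frame 1: OPEN (9+0=9). Cumulative: 9
Frame 2: OPEN (7+0=7). Cumulative: 16
Frame 3: STRIKE. 10 + next two rolls (6+4) = 20. Cumulative: 36
Frame 4: SPARE (6+4=10). 10 + next roll (8) = 18. Cumulative: 54
Frame 5: OPEN (8+1=9). Cumulative: 63
Frame 6: OPEN (4+1=5). Cumulative: 68
Frame 7: OPEN (0+0=0). Cumulative: 68
Frame 8: SPARE (8+2=10). 10 + next roll (6) = 16. Cumulative: 84
Frame 9: SPARE (6+4=10). 10 + next roll (10) = 20. Cumulative: 104
Frame 10: STRIKE. Sum of all frame-10 rolls (10+7+1) = 18. Cumulative: 122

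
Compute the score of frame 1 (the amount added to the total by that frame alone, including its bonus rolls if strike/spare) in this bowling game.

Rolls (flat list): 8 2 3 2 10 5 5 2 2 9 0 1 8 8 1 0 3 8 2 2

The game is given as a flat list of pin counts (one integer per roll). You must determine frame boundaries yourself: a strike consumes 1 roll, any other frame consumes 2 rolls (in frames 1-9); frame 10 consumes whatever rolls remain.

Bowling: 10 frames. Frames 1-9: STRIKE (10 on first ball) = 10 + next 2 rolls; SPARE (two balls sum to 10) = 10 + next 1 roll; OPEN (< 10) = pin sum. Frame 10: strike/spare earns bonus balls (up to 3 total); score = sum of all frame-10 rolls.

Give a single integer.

Answer: 13

Derivation:
Frame 1: SPARE (8+2=10). 10 + next roll (3) = 13. Cumulative: 13
Frame 2: OPEN (3+2=5). Cumulative: 18
Frame 3: STRIKE. 10 + next two rolls (5+5) = 20. Cumulative: 38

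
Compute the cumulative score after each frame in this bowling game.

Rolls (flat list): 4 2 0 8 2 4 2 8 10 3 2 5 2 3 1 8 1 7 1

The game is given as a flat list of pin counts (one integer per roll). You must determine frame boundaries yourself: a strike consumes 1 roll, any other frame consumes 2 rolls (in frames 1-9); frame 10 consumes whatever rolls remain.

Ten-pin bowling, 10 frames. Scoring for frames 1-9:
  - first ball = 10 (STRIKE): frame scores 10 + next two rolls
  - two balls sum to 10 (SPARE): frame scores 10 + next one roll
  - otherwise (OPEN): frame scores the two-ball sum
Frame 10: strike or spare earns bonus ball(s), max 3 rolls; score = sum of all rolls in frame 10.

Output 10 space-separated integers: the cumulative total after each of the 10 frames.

Answer: 6 14 20 40 55 60 67 71 80 88

Derivation:
Frame 1: OPEN (4+2=6). Cumulative: 6
Frame 2: OPEN (0+8=8). Cumulative: 14
Frame 3: OPEN (2+4=6). Cumulative: 20
Frame 4: SPARE (2+8=10). 10 + next roll (10) = 20. Cumulative: 40
Frame 5: STRIKE. 10 + next two rolls (3+2) = 15. Cumulative: 55
Frame 6: OPEN (3+2=5). Cumulative: 60
Frame 7: OPEN (5+2=7). Cumulative: 67
Frame 8: OPEN (3+1=4). Cumulative: 71
Frame 9: OPEN (8+1=9). Cumulative: 80
Frame 10: OPEN. Sum of all frame-10 rolls (7+1) = 8. Cumulative: 88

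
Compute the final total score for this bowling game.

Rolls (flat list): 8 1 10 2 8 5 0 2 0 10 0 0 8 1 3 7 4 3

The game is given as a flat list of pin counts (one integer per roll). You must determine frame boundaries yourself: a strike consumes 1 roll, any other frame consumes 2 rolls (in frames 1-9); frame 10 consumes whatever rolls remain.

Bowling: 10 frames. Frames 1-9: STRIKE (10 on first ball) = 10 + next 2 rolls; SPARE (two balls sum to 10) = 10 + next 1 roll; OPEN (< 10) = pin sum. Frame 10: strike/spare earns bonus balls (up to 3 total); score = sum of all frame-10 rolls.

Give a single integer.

Answer: 91

Derivation:
Frame 1: OPEN (8+1=9). Cumulative: 9
Frame 2: STRIKE. 10 + next two rolls (2+8) = 20. Cumulative: 29
Frame 3: SPARE (2+8=10). 10 + next roll (5) = 15. Cumulative: 44
Frame 4: OPEN (5+0=5). Cumulative: 49
Frame 5: OPEN (2+0=2). Cumulative: 51
Frame 6: STRIKE. 10 + next two rolls (0+0) = 10. Cumulative: 61
Frame 7: OPEN (0+0=0). Cumulative: 61
Frame 8: OPEN (8+1=9). Cumulative: 70
Frame 9: SPARE (3+7=10). 10 + next roll (4) = 14. Cumulative: 84
Frame 10: OPEN. Sum of all frame-10 rolls (4+3) = 7. Cumulative: 91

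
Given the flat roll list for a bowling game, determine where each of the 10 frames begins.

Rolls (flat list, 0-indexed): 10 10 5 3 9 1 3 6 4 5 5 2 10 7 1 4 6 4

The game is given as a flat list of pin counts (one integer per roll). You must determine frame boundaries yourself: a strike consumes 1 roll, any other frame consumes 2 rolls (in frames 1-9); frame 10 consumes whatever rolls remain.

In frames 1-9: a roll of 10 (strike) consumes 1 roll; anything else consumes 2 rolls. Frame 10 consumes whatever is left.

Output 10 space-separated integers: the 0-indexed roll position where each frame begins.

Frame 1 starts at roll index 0: roll=10 (strike), consumes 1 roll
Frame 2 starts at roll index 1: roll=10 (strike), consumes 1 roll
Frame 3 starts at roll index 2: rolls=5,3 (sum=8), consumes 2 rolls
Frame 4 starts at roll index 4: rolls=9,1 (sum=10), consumes 2 rolls
Frame 5 starts at roll index 6: rolls=3,6 (sum=9), consumes 2 rolls
Frame 6 starts at roll index 8: rolls=4,5 (sum=9), consumes 2 rolls
Frame 7 starts at roll index 10: rolls=5,2 (sum=7), consumes 2 rolls
Frame 8 starts at roll index 12: roll=10 (strike), consumes 1 roll
Frame 9 starts at roll index 13: rolls=7,1 (sum=8), consumes 2 rolls
Frame 10 starts at roll index 15: 3 remaining rolls

Answer: 0 1 2 4 6 8 10 12 13 15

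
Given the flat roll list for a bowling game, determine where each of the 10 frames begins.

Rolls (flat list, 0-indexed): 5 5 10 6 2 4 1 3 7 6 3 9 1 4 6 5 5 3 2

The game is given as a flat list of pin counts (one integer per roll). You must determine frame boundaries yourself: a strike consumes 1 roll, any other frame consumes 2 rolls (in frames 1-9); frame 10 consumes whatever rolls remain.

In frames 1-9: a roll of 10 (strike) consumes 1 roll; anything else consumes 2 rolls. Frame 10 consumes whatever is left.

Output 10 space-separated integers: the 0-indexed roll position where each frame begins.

Answer: 0 2 3 5 7 9 11 13 15 17

Derivation:
Frame 1 starts at roll index 0: rolls=5,5 (sum=10), consumes 2 rolls
Frame 2 starts at roll index 2: roll=10 (strike), consumes 1 roll
Frame 3 starts at roll index 3: rolls=6,2 (sum=8), consumes 2 rolls
Frame 4 starts at roll index 5: rolls=4,1 (sum=5), consumes 2 rolls
Frame 5 starts at roll index 7: rolls=3,7 (sum=10), consumes 2 rolls
Frame 6 starts at roll index 9: rolls=6,3 (sum=9), consumes 2 rolls
Frame 7 starts at roll index 11: rolls=9,1 (sum=10), consumes 2 rolls
Frame 8 starts at roll index 13: rolls=4,6 (sum=10), consumes 2 rolls
Frame 9 starts at roll index 15: rolls=5,5 (sum=10), consumes 2 rolls
Frame 10 starts at roll index 17: 2 remaining rolls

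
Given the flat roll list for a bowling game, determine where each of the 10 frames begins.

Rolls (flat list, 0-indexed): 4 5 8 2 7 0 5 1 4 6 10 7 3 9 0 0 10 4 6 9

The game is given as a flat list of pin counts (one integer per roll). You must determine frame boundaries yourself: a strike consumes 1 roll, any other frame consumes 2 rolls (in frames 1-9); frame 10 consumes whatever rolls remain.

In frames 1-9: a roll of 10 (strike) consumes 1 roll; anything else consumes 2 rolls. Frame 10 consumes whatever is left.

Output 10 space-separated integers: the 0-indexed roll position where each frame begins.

Answer: 0 2 4 6 8 10 11 13 15 17

Derivation:
Frame 1 starts at roll index 0: rolls=4,5 (sum=9), consumes 2 rolls
Frame 2 starts at roll index 2: rolls=8,2 (sum=10), consumes 2 rolls
Frame 3 starts at roll index 4: rolls=7,0 (sum=7), consumes 2 rolls
Frame 4 starts at roll index 6: rolls=5,1 (sum=6), consumes 2 rolls
Frame 5 starts at roll index 8: rolls=4,6 (sum=10), consumes 2 rolls
Frame 6 starts at roll index 10: roll=10 (strike), consumes 1 roll
Frame 7 starts at roll index 11: rolls=7,3 (sum=10), consumes 2 rolls
Frame 8 starts at roll index 13: rolls=9,0 (sum=9), consumes 2 rolls
Frame 9 starts at roll index 15: rolls=0,10 (sum=10), consumes 2 rolls
Frame 10 starts at roll index 17: 3 remaining rolls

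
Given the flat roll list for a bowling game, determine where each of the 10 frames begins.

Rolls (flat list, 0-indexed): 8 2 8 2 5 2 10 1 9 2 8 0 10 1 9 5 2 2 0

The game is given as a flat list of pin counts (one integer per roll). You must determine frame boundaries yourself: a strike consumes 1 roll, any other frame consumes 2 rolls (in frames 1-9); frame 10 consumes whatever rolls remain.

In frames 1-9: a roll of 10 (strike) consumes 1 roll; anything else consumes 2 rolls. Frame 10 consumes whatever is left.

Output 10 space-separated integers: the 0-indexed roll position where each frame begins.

Frame 1 starts at roll index 0: rolls=8,2 (sum=10), consumes 2 rolls
Frame 2 starts at roll index 2: rolls=8,2 (sum=10), consumes 2 rolls
Frame 3 starts at roll index 4: rolls=5,2 (sum=7), consumes 2 rolls
Frame 4 starts at roll index 6: roll=10 (strike), consumes 1 roll
Frame 5 starts at roll index 7: rolls=1,9 (sum=10), consumes 2 rolls
Frame 6 starts at roll index 9: rolls=2,8 (sum=10), consumes 2 rolls
Frame 7 starts at roll index 11: rolls=0,10 (sum=10), consumes 2 rolls
Frame 8 starts at roll index 13: rolls=1,9 (sum=10), consumes 2 rolls
Frame 9 starts at roll index 15: rolls=5,2 (sum=7), consumes 2 rolls
Frame 10 starts at roll index 17: 2 remaining rolls

Answer: 0 2 4 6 7 9 11 13 15 17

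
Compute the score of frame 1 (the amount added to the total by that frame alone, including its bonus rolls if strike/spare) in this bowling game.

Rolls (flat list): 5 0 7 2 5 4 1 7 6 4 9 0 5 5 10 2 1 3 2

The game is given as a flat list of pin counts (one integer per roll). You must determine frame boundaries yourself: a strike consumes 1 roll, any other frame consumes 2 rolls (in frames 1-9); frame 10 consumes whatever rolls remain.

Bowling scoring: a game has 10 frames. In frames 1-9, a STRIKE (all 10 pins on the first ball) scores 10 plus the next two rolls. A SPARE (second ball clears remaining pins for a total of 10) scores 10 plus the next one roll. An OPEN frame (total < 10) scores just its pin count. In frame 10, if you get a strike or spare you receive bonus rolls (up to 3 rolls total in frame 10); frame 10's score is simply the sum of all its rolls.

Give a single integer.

Answer: 5

Derivation:
Frame 1: OPEN (5+0=5). Cumulative: 5
Frame 2: OPEN (7+2=9). Cumulative: 14
Frame 3: OPEN (5+4=9). Cumulative: 23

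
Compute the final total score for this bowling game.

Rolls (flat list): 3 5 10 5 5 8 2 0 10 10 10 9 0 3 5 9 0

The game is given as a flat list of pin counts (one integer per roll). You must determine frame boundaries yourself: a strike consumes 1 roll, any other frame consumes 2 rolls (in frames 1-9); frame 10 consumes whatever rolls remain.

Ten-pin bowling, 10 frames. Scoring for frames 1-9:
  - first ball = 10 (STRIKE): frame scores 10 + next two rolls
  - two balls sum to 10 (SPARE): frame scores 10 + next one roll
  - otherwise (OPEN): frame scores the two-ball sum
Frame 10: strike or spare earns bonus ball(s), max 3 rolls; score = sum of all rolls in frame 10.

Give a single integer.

Frame 1: OPEN (3+5=8). Cumulative: 8
Frame 2: STRIKE. 10 + next two rolls (5+5) = 20. Cumulative: 28
Frame 3: SPARE (5+5=10). 10 + next roll (8) = 18. Cumulative: 46
Frame 4: SPARE (8+2=10). 10 + next roll (0) = 10. Cumulative: 56
Frame 5: SPARE (0+10=10). 10 + next roll (10) = 20. Cumulative: 76
Frame 6: STRIKE. 10 + next two rolls (10+9) = 29. Cumulative: 105
Frame 7: STRIKE. 10 + next two rolls (9+0) = 19. Cumulative: 124
Frame 8: OPEN (9+0=9). Cumulative: 133
Frame 9: OPEN (3+5=8). Cumulative: 141
Frame 10: OPEN. Sum of all frame-10 rolls (9+0) = 9. Cumulative: 150

Answer: 150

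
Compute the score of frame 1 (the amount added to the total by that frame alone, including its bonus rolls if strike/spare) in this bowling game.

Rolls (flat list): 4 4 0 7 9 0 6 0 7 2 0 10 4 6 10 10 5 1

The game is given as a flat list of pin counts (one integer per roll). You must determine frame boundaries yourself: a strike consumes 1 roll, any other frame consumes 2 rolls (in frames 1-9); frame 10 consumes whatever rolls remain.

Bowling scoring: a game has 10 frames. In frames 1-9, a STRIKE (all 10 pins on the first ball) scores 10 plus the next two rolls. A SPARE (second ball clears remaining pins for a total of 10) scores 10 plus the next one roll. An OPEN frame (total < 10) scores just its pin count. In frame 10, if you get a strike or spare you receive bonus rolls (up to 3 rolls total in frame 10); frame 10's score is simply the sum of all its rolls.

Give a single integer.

Frame 1: OPEN (4+4=8). Cumulative: 8
Frame 2: OPEN (0+7=7). Cumulative: 15
Frame 3: OPEN (9+0=9). Cumulative: 24

Answer: 8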